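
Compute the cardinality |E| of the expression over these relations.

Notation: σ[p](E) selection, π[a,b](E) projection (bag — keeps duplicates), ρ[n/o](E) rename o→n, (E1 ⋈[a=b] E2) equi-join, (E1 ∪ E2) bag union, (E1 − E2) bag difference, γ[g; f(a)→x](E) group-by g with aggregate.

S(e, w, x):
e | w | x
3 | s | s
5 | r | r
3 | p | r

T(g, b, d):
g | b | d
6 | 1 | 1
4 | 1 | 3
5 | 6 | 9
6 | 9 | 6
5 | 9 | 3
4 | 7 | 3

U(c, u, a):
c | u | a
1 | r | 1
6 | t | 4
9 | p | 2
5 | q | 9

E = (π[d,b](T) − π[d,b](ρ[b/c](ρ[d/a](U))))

Stepwise |·|:
  T → 6
  π[d,b](T) → 6
  U → 4
  ρ[d/a](U) → 4
  ρ[b/c](ρ[d/a](U)) → 4
  π[d,b](ρ[b/c](ρ[d/a](U))) → 4
  (π[d,b](T) − π[d,b](ρ[b/c](ρ[d/a](U)))) → 5

|E| = 5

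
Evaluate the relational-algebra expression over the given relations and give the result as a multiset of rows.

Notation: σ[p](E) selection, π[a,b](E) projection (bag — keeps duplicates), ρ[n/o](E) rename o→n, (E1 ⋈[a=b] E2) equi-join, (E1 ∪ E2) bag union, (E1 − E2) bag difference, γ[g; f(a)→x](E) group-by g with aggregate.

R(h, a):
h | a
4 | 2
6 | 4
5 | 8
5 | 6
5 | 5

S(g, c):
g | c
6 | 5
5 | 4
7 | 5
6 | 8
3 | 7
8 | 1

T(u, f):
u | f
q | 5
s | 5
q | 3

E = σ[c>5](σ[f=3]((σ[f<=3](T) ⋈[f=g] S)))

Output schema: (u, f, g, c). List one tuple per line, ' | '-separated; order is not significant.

Stepwise |·|:
  T → 3
  σ[f<=3](T) → 1
  S → 6
  (σ[f<=3](T) ⋈[f=g] S) → 1
  σ[f=3]((σ[f<=3](T) ⋈[f=g] S)) → 1
  σ[c>5](σ[f=3]((σ[f<=3](T) ⋈[f=g] S))) → 1

== RESULT ==
u | f | g | c
q | 3 | 3 | 7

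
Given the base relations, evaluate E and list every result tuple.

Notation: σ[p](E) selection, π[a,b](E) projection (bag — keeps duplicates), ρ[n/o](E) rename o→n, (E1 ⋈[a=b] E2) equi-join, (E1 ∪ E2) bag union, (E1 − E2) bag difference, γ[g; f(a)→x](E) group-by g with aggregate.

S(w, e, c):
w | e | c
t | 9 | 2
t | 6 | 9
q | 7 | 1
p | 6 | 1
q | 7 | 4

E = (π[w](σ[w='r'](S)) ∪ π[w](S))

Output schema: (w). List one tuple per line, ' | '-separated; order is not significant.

Per-node cardinality:
  S → 5
  σ[w='r'](S) → 0
  π[w](σ[w='r'](S)) → 0
  S → 5
  π[w](S) → 5
  (π[w](σ[w='r'](S)) ∪ π[w](S)) → 5

== RESULT ==
w
p
q
q
t
t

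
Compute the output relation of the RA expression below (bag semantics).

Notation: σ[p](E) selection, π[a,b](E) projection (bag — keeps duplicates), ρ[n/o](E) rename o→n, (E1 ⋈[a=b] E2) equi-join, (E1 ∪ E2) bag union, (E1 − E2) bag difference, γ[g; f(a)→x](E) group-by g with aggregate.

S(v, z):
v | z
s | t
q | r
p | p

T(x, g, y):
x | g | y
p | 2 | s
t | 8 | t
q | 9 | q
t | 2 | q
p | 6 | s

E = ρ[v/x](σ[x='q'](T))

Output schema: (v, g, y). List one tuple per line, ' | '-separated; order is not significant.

Subexpression sizes:
  T → 5
  σ[x='q'](T) → 1
  ρ[v/x](σ[x='q'](T)) → 1

== RESULT ==
v | g | y
q | 9 | q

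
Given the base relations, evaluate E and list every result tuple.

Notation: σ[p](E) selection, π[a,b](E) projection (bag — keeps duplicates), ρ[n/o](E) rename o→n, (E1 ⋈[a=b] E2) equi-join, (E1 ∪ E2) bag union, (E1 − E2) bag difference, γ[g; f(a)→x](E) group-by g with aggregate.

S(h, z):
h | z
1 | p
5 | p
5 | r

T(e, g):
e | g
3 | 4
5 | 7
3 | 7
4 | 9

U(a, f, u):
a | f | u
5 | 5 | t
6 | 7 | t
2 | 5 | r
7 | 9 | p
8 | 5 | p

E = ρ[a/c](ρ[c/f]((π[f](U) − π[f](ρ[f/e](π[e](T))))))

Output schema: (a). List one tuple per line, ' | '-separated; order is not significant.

Row counts bottom-up:
  U → 5
  π[f](U) → 5
  T → 4
  π[e](T) → 4
  ρ[f/e](π[e](T)) → 4
  π[f](ρ[f/e](π[e](T))) → 4
  (π[f](U) − π[f](ρ[f/e](π[e](T)))) → 4
  ρ[c/f]((π[f](U) − π[f](ρ[f/e](π[e](T))))) → 4
  ρ[a/c](ρ[c/f]((π[f](U) − π[f](ρ[f/e](π[e](T)))))) → 4

== RESULT ==
a
5
5
7
9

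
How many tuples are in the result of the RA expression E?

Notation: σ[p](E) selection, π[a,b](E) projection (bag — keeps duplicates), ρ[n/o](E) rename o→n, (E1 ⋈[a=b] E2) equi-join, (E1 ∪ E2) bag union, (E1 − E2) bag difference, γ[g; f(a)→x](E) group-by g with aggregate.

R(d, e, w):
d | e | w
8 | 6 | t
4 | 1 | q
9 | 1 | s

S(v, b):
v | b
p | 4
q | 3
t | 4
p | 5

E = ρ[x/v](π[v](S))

Per-node cardinality:
  S → 4
  π[v](S) → 4
  ρ[x/v](π[v](S)) → 4

|E| = 4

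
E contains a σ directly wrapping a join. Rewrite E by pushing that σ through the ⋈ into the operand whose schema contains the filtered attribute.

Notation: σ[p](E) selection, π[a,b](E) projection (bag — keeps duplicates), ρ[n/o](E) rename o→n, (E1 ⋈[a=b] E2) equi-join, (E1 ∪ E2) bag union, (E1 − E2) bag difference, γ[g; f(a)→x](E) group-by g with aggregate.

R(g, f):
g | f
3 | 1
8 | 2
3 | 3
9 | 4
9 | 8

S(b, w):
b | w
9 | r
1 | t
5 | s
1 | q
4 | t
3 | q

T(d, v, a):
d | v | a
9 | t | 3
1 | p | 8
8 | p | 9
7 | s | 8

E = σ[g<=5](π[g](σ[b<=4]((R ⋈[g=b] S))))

σ filters on b, owned by the right side.
E' = σ[g<=5](π[g]((R ⋈[g=b] σ[b<=4](S))))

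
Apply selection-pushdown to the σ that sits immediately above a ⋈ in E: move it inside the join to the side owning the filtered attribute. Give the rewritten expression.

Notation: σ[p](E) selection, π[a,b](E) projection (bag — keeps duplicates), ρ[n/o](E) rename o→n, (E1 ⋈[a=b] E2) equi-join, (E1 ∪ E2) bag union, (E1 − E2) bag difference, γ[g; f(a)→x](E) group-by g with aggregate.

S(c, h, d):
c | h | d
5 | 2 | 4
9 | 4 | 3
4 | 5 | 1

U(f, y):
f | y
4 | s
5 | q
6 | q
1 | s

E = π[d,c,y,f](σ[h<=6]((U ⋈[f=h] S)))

σ filters on h, owned by the right side.
E' = π[d,c,y,f]((U ⋈[f=h] σ[h<=6](S)))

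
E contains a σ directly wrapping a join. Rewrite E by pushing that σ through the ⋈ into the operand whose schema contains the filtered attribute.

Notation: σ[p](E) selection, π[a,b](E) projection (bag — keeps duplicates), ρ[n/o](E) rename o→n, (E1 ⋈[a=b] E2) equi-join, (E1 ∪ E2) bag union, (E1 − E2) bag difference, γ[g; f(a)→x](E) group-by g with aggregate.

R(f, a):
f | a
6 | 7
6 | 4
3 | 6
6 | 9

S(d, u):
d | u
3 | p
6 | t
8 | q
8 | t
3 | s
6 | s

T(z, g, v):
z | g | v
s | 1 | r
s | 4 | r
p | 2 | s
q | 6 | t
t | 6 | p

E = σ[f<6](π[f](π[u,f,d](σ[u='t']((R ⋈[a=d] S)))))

σ filters on u, owned by the right side.
E' = σ[f<6](π[f](π[u,f,d]((R ⋈[a=d] σ[u='t'](S)))))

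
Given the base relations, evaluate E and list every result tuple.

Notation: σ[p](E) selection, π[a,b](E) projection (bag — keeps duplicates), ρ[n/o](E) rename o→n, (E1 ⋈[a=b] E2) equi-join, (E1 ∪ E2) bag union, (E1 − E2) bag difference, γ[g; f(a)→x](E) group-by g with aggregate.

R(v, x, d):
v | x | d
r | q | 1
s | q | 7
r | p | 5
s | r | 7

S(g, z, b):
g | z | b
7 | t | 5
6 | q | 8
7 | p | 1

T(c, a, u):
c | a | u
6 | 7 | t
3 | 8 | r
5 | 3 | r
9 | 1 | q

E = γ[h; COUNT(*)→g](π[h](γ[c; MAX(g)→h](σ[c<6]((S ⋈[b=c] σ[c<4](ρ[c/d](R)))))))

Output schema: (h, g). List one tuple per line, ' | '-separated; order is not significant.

Row counts bottom-up:
  S → 3
  R → 4
  ρ[c/d](R) → 4
  σ[c<4](ρ[c/d](R)) → 1
  (S ⋈[b=c] σ[c<4](ρ[c/d](R))) → 1
  σ[c<6]((S ⋈[b=c] σ[c<4](ρ[c/d](R)))) → 1
  γ[c; MAX(g)→h](σ[c<6]((S ⋈[b=c] σ[c<4](ρ[c/d](R))))) → 1
  π[h](γ[c; MAX(g)→h](σ[c<6]((S ⋈[b=c] σ[c<4](ρ[c/d](R)))))) → 1
  γ[h; COUNT(*)→g](π[h](γ[c; MAX(g)→h](σ[c<6]((S ⋈[b=c] σ[c<4](ρ[c/d](R))))))) → 1

== RESULT ==
h | g
7 | 1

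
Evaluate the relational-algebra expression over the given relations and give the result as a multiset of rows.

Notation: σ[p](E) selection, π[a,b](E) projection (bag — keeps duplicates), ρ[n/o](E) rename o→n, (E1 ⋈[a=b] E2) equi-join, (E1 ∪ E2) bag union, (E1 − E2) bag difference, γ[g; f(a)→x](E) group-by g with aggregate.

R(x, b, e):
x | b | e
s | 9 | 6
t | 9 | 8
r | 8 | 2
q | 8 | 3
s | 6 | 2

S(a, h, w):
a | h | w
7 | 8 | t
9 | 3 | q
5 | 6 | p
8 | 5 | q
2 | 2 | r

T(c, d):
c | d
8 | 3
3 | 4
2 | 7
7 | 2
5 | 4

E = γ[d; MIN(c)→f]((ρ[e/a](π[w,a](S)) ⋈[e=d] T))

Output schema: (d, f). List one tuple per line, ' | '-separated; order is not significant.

Row counts bottom-up:
  S → 5
  π[w,a](S) → 5
  ρ[e/a](π[w,a](S)) → 5
  T → 5
  (ρ[e/a](π[w,a](S)) ⋈[e=d] T) → 2
  γ[d; MIN(c)→f]((ρ[e/a](π[w,a](S)) ⋈[e=d] T)) → 2

== RESULT ==
d | f
2 | 7
7 | 2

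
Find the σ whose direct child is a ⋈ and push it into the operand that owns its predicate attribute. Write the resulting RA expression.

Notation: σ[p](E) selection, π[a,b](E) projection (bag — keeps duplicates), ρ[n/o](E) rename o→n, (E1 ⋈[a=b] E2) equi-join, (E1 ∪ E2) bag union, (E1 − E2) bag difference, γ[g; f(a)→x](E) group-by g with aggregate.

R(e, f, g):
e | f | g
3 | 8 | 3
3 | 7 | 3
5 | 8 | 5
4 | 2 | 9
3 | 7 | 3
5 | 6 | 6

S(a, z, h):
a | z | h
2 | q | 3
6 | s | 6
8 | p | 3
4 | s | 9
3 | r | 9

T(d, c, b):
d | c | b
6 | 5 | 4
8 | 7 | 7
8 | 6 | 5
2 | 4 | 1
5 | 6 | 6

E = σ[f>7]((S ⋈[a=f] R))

σ filters on f, owned by the right side.
E' = (S ⋈[a=f] σ[f>7](R))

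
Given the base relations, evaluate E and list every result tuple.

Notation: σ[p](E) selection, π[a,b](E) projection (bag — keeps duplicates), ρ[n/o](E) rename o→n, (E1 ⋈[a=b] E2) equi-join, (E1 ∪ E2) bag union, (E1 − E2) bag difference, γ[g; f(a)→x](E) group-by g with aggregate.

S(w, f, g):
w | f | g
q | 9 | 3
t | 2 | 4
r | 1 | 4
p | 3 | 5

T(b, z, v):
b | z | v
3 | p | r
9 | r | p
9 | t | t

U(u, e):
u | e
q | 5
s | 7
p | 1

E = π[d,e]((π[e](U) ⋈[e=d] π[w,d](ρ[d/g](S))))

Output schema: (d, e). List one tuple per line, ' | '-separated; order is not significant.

Row counts bottom-up:
  U → 3
  π[e](U) → 3
  S → 4
  ρ[d/g](S) → 4
  π[w,d](ρ[d/g](S)) → 4
  (π[e](U) ⋈[e=d] π[w,d](ρ[d/g](S))) → 1
  π[d,e]((π[e](U) ⋈[e=d] π[w,d](ρ[d/g](S)))) → 1

== RESULT ==
d | e
5 | 5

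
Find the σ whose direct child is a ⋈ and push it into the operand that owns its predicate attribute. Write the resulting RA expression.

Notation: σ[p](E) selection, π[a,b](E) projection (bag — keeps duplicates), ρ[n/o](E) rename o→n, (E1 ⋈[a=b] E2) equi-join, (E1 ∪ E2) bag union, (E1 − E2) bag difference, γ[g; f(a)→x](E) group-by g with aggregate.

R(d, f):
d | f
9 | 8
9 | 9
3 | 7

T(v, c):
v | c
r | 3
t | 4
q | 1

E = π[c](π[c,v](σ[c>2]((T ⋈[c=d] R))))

σ filters on c, owned by the left side.
E' = π[c](π[c,v]((σ[c>2](T) ⋈[c=d] R)))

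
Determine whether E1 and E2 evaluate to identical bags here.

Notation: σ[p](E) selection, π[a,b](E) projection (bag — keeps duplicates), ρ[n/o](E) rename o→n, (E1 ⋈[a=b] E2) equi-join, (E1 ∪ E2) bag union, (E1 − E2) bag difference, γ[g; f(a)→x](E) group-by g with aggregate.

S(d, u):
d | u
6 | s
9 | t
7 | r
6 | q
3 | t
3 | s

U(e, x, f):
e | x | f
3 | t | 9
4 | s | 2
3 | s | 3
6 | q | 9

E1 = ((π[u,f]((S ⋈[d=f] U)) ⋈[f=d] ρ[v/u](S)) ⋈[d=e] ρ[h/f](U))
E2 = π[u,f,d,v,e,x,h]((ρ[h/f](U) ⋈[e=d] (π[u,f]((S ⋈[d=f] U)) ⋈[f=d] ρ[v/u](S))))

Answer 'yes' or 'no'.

E1 per-node cardinality:
  S → 6
  U → 4
  (S ⋈[d=f] U) → 4
  π[u,f]((S ⋈[d=f] U)) → 4
  S → 6
  ρ[v/u](S) → 6
  (π[u,f]((S ⋈[d=f] U)) ⋈[f=d] ρ[v/u](S)) → 6
  U → 4
  ρ[h/f](U) → 4
  ((π[u,f]((S ⋈[d=f] U)) ⋈[f=d] ρ[v/u](S)) ⋈[d=e] ρ[h/f](U)) → 8
E2 per-node cardinality:
  U → 4
  ρ[h/f](U) → 4
  S → 6
  U → 4
  (S ⋈[d=f] U) → 4
  π[u,f]((S ⋈[d=f] U)) → 4
  S → 6
  ρ[v/u](S) → 6
  (π[u,f]((S ⋈[d=f] U)) ⋈[f=d] ρ[v/u](S)) → 6
  (ρ[h/f](U) ⋈[e=d] (π[u,f]((S ⋈[d=f] U)) ⋈[f=d] ρ[v/u](S))) → 8
  π[u,f,d,v,e,x,h]((ρ[h/f](U) ⋈[e=d] (π[u,f]((S ⋈[d=f] U)) ⋈[f=d] ρ[v/u](S)))) → 8

E1 and E2 produce the same multiset:
u | f | d | v | e | x | h
s | 3 | 3 | s | 3 | s | 3
s | 3 | 3 | s | 3 | t | 9
s | 3 | 3 | t | 3 | s | 3
s | 3 | 3 | t | 3 | t | 9
t | 3 | 3 | s | 3 | s | 3
t | 3 | 3 | s | 3 | t | 9
t | 3 | 3 | t | 3 | s | 3
t | 3 | 3 | t | 3 | t | 9

yes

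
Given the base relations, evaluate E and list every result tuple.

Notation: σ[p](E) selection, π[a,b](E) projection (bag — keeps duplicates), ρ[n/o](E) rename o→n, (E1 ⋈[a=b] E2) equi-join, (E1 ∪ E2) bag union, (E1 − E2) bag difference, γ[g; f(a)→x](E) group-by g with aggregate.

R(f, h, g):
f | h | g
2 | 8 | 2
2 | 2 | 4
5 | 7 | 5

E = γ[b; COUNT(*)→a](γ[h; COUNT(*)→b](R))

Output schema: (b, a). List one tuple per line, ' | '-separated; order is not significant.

Subexpression sizes:
  R → 3
  γ[h; COUNT(*)→b](R) → 3
  γ[b; COUNT(*)→a](γ[h; COUNT(*)→b](R)) → 1

== RESULT ==
b | a
1 | 3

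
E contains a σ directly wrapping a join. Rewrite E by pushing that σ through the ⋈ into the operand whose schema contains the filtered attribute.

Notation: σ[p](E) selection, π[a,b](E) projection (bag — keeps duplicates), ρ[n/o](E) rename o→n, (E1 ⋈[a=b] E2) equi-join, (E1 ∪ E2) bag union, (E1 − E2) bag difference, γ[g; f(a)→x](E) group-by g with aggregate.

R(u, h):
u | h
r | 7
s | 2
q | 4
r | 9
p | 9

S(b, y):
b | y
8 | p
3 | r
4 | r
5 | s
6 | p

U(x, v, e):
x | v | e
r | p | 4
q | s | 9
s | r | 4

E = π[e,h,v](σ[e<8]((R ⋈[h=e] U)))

σ filters on e, owned by the right side.
E' = π[e,h,v]((R ⋈[h=e] σ[e<8](U)))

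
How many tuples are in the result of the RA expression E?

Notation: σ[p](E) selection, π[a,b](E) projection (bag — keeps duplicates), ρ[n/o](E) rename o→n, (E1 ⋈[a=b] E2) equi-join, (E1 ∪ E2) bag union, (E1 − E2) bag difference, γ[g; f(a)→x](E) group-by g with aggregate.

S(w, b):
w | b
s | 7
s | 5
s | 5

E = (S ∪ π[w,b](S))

Stepwise |·|:
  S → 3
  S → 3
  π[w,b](S) → 3
  (S ∪ π[w,b](S)) → 6

|E| = 6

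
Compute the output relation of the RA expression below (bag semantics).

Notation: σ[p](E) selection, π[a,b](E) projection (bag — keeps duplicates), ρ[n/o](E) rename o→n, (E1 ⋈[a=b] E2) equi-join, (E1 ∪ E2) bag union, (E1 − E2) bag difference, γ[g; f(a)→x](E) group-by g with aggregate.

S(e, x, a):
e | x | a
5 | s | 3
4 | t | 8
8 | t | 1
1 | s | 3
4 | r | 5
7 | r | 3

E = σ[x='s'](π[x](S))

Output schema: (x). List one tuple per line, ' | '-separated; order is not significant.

Per-node cardinality:
  S → 6
  π[x](S) → 6
  σ[x='s'](π[x](S)) → 2

== RESULT ==
x
s
s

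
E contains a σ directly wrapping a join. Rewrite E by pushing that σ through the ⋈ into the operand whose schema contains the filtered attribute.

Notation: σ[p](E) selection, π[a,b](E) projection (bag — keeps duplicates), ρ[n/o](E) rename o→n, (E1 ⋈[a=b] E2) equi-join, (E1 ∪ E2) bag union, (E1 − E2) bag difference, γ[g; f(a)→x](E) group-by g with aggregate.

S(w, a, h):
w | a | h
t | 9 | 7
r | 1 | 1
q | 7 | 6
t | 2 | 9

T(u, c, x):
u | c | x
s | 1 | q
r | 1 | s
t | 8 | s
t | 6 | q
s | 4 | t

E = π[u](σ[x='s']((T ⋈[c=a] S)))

σ filters on x, owned by the left side.
E' = π[u]((σ[x='s'](T) ⋈[c=a] S))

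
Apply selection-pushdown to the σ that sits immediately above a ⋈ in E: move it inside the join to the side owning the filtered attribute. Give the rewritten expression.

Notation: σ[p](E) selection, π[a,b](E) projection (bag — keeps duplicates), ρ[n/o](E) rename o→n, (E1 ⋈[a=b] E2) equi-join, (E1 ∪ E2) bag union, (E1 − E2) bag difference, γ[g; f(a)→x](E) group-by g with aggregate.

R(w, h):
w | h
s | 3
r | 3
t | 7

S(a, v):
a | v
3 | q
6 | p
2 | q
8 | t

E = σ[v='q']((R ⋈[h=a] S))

σ filters on v, owned by the right side.
E' = (R ⋈[h=a] σ[v='q'](S))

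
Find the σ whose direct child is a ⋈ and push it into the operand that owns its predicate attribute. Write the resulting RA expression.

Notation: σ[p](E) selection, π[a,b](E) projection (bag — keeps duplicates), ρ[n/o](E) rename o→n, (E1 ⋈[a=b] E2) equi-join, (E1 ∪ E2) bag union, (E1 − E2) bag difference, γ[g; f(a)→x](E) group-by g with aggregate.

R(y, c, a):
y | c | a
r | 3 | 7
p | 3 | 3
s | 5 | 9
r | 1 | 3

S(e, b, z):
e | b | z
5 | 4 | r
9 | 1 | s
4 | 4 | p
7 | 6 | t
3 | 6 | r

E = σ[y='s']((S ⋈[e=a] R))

σ filters on y, owned by the right side.
E' = (S ⋈[e=a] σ[y='s'](R))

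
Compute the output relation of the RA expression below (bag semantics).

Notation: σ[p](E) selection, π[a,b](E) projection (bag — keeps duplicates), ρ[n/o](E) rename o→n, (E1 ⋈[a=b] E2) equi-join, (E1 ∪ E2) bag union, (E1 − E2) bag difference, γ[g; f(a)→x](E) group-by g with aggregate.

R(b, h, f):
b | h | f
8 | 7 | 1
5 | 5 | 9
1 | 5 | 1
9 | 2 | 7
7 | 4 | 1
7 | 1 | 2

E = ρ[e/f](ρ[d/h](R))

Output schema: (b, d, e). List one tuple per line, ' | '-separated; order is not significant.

Stepwise |·|:
  R → 6
  ρ[d/h](R) → 6
  ρ[e/f](ρ[d/h](R)) → 6

== RESULT ==
b | d | e
1 | 5 | 1
5 | 5 | 9
7 | 1 | 2
7 | 4 | 1
8 | 7 | 1
9 | 2 | 7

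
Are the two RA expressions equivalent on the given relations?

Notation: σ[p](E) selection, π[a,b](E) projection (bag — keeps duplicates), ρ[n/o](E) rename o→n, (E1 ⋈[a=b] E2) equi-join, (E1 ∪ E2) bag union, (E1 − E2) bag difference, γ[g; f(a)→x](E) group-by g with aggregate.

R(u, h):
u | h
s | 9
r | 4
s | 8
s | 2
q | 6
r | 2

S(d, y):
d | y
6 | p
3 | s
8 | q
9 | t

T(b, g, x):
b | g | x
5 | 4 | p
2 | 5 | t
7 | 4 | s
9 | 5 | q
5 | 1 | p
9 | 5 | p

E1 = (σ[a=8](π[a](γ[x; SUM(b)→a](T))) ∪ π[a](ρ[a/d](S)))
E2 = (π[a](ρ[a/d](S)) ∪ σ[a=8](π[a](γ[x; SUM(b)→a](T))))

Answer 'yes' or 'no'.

E1 subexpression sizes:
  T → 6
  γ[x; SUM(b)→a](T) → 4
  π[a](γ[x; SUM(b)→a](T)) → 4
  σ[a=8](π[a](γ[x; SUM(b)→a](T))) → 0
  S → 4
  ρ[a/d](S) → 4
  π[a](ρ[a/d](S)) → 4
  (σ[a=8](π[a](γ[x; SUM(b)→a](T))) ∪ π[a](ρ[a/d](S))) → 4
E2 subexpression sizes:
  S → 4
  ρ[a/d](S) → 4
  π[a](ρ[a/d](S)) → 4
  T → 6
  γ[x; SUM(b)→a](T) → 4
  π[a](γ[x; SUM(b)→a](T)) → 4
  σ[a=8](π[a](γ[x; SUM(b)→a](T))) → 0
  (π[a](ρ[a/d](S)) ∪ σ[a=8](π[a](γ[x; SUM(b)→a](T)))) → 4

E1 and E2 produce the same multiset:
a
3
6
8
9

yes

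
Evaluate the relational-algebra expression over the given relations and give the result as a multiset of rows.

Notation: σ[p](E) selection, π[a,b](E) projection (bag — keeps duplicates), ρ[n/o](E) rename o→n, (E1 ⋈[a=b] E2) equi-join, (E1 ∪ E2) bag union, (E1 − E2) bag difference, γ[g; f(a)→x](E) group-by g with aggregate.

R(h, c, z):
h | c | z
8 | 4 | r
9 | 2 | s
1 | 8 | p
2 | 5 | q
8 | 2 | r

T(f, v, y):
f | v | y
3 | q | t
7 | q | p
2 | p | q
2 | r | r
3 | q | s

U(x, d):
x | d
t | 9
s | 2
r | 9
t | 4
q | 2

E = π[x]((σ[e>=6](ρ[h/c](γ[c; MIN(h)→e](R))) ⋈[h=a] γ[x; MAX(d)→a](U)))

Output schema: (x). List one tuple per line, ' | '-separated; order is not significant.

Subexpression sizes:
  R → 5
  γ[c; MIN(h)→e](R) → 4
  ρ[h/c](γ[c; MIN(h)→e](R)) → 4
  σ[e>=6](ρ[h/c](γ[c; MIN(h)→e](R))) → 2
  U → 5
  γ[x; MAX(d)→a](U) → 4
  (σ[e>=6](ρ[h/c](γ[c; MIN(h)→e](R))) ⋈[h=a] γ[x; MAX(d)→a](U)) → 2
  π[x]((σ[e>=6](ρ[h/c](γ[c; MIN(h)→e](R))) ⋈[h=a] γ[x; MAX(d)→a](U))) → 2

== RESULT ==
x
q
s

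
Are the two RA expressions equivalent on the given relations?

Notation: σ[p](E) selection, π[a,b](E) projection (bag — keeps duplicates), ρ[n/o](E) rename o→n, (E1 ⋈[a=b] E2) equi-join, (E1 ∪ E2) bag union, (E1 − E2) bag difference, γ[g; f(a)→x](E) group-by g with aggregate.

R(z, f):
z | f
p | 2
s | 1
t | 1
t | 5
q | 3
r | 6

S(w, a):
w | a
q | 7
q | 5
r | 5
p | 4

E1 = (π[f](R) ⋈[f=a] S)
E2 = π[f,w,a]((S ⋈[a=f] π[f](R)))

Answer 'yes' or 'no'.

E1 per-node cardinality:
  R → 6
  π[f](R) → 6
  S → 4
  (π[f](R) ⋈[f=a] S) → 2
E2 per-node cardinality:
  S → 4
  R → 6
  π[f](R) → 6
  (S ⋈[a=f] π[f](R)) → 2
  π[f,w,a]((S ⋈[a=f] π[f](R))) → 2

E1 and E2 produce the same multiset:
f | w | a
5 | q | 5
5 | r | 5

yes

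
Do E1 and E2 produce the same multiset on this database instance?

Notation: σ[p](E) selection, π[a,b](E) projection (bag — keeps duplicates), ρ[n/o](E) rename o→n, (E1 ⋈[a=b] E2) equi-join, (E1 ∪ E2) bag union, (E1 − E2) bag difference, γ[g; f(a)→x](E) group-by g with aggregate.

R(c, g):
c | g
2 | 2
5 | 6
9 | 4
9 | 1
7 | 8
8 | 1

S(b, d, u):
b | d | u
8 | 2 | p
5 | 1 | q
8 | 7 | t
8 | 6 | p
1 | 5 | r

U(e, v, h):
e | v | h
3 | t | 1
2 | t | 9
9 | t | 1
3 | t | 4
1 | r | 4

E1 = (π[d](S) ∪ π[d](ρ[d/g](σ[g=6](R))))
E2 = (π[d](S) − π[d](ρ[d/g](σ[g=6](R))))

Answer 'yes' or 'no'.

E1 per-node cardinality:
  S → 5
  π[d](S) → 5
  R → 6
  σ[g=6](R) → 1
  ρ[d/g](σ[g=6](R)) → 1
  π[d](ρ[d/g](σ[g=6](R))) → 1
  (π[d](S) ∪ π[d](ρ[d/g](σ[g=6](R)))) → 6
E2 per-node cardinality:
  S → 5
  π[d](S) → 5
  R → 6
  σ[g=6](R) → 1
  ρ[d/g](σ[g=6](R)) → 1
  π[d](ρ[d/g](σ[g=6](R))) → 1
  (π[d](S) − π[d](ρ[d/g](σ[g=6](R)))) → 4

E1 result:
d
1
2
5
6
6
7
E2 result:
d
1
2
5
7
Witness: (6,) appears 2× in E1 but 0× in E2.

no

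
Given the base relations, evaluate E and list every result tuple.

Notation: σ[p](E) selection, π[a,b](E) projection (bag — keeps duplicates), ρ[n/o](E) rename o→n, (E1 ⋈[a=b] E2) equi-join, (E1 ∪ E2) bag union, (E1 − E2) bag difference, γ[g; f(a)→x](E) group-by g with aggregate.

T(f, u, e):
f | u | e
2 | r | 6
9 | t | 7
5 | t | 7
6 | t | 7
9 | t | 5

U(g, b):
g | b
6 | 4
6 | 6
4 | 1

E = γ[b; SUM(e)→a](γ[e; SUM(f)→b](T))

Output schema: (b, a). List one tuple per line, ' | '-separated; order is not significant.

Subexpression sizes:
  T → 5
  γ[e; SUM(f)→b](T) → 3
  γ[b; SUM(e)→a](γ[e; SUM(f)→b](T)) → 3

== RESULT ==
b | a
2 | 6
9 | 5
20 | 7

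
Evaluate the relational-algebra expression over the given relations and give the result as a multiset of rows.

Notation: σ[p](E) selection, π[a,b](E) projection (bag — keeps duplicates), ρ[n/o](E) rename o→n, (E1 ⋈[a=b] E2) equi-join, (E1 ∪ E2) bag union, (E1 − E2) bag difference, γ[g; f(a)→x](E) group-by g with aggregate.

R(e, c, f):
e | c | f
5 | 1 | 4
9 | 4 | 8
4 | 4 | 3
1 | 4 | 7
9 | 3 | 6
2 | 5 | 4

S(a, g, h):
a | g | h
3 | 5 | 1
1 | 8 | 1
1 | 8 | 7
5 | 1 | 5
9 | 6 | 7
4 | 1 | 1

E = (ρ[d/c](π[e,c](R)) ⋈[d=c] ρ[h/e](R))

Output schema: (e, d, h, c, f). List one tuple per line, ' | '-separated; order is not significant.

Stepwise |·|:
  R → 6
  π[e,c](R) → 6
  ρ[d/c](π[e,c](R)) → 6
  R → 6
  ρ[h/e](R) → 6
  (ρ[d/c](π[e,c](R)) ⋈[d=c] ρ[h/e](R)) → 12

== RESULT ==
e | d | h | c | f
1 | 4 | 1 | 4 | 7
1 | 4 | 4 | 4 | 3
1 | 4 | 9 | 4 | 8
2 | 5 | 2 | 5 | 4
4 | 4 | 1 | 4 | 7
4 | 4 | 4 | 4 | 3
4 | 4 | 9 | 4 | 8
5 | 1 | 5 | 1 | 4
9 | 3 | 9 | 3 | 6
9 | 4 | 1 | 4 | 7
9 | 4 | 4 | 4 | 3
9 | 4 | 9 | 4 | 8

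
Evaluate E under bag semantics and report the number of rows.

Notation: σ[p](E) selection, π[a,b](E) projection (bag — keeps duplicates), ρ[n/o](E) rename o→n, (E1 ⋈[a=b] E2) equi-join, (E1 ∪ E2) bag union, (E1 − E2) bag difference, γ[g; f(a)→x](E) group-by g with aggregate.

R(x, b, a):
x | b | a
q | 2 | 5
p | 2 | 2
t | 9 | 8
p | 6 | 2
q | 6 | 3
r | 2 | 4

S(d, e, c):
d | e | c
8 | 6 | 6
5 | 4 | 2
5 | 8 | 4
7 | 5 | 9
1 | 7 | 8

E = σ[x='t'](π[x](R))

Stepwise |·|:
  R → 6
  π[x](R) → 6
  σ[x='t'](π[x](R)) → 1

|E| = 1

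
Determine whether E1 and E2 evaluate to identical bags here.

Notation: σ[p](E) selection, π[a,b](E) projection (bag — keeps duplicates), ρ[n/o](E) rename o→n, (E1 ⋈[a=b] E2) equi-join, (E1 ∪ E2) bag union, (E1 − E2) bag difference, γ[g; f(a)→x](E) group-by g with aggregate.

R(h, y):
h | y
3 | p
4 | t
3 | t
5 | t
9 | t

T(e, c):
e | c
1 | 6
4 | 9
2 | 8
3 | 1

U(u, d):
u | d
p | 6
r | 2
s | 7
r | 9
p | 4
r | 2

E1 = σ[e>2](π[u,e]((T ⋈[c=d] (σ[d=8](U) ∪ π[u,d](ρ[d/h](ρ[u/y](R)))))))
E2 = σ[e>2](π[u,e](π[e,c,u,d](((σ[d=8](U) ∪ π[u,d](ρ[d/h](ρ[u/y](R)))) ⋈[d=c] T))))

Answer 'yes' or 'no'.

E1 subexpression sizes:
  T → 4
  U → 6
  σ[d=8](U) → 0
  R → 5
  ρ[u/y](R) → 5
  ρ[d/h](ρ[u/y](R)) → 5
  π[u,d](ρ[d/h](ρ[u/y](R))) → 5
  (σ[d=8](U) ∪ π[u,d](ρ[d/h](ρ[u/y](R)))) → 5
  (T ⋈[c=d] (σ[d=8](U) ∪ π[u,d](ρ[d/h](ρ[u/y](R))))) → 1
  π[u,e]((T ⋈[c=d] (σ[d=8](U) ∪ π[u,d](ρ[d/h](ρ[u/y](R)))))) → 1
  σ[e>2](π[u,e]((T ⋈[c=d] (σ[d=8](U) ∪ π[u,d](ρ[d/h](ρ[u/y](R))))))) → 1
E2 subexpression sizes:
  U → 6
  σ[d=8](U) → 0
  R → 5
  ρ[u/y](R) → 5
  ρ[d/h](ρ[u/y](R)) → 5
  π[u,d](ρ[d/h](ρ[u/y](R))) → 5
  (σ[d=8](U) ∪ π[u,d](ρ[d/h](ρ[u/y](R)))) → 5
  T → 4
  ((σ[d=8](U) ∪ π[u,d](ρ[d/h](ρ[u/y](R)))) ⋈[d=c] T) → 1
  π[e,c,u,d](((σ[d=8](U) ∪ π[u,d](ρ[d/h](ρ[u/y](R)))) ⋈[d=c] T)) → 1
  π[u,e](π[e,c,u,d](((σ[d=8](U) ∪ π[u,d](ρ[d/h](ρ[u/y](R)))) ⋈[d=c] T))) → 1
  σ[e>2](π[u,e](π[e,c,u,d](((σ[d=8](U) ∪ π[u,d](ρ[d/h](ρ[u/y](R)))) ⋈[d=c] T)))) → 1

E1 and E2 produce the same multiset:
u | e
t | 4

yes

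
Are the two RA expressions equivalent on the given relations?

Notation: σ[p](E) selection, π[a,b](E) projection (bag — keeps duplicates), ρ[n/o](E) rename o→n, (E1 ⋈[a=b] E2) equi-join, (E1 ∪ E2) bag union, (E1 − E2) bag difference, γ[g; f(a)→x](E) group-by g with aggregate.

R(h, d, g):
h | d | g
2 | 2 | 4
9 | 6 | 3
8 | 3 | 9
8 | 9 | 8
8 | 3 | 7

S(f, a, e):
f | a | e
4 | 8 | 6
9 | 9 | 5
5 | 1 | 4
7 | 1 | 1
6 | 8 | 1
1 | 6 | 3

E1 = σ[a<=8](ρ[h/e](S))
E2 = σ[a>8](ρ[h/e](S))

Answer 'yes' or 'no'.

E1 subexpression sizes:
  S → 6
  ρ[h/e](S) → 6
  σ[a<=8](ρ[h/e](S)) → 5
E2 subexpression sizes:
  S → 6
  ρ[h/e](S) → 6
  σ[a>8](ρ[h/e](S)) → 1

E1 result:
f | a | h
1 | 6 | 3
4 | 8 | 6
5 | 1 | 4
6 | 8 | 1
7 | 1 | 1
E2 result:
f | a | h
9 | 9 | 5
Witness: (5, 1, 4) appears 1× in E1 but 0× in E2.

no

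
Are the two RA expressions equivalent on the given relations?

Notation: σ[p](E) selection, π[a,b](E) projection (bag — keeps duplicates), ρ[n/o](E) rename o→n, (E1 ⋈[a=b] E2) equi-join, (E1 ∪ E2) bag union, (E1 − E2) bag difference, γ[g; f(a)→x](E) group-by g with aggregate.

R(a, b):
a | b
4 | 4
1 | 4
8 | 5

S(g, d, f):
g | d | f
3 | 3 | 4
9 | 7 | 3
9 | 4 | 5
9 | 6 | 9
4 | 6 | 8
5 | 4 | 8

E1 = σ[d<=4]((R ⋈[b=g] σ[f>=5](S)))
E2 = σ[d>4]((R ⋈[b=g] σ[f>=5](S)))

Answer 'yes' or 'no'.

E1 subexpression sizes:
  R → 3
  S → 6
  σ[f>=5](S) → 4
  (R ⋈[b=g] σ[f>=5](S)) → 3
  σ[d<=4]((R ⋈[b=g] σ[f>=5](S))) → 1
E2 subexpression sizes:
  R → 3
  S → 6
  σ[f>=5](S) → 4
  (R ⋈[b=g] σ[f>=5](S)) → 3
  σ[d>4]((R ⋈[b=g] σ[f>=5](S))) → 2

E1 result:
a | b | g | d | f
8 | 5 | 5 | 4 | 8
E2 result:
a | b | g | d | f
1 | 4 | 4 | 6 | 8
4 | 4 | 4 | 6 | 8
Witness: (4, 4, 4, 6, 8) appears 0× in E1 but 1× in E2.

no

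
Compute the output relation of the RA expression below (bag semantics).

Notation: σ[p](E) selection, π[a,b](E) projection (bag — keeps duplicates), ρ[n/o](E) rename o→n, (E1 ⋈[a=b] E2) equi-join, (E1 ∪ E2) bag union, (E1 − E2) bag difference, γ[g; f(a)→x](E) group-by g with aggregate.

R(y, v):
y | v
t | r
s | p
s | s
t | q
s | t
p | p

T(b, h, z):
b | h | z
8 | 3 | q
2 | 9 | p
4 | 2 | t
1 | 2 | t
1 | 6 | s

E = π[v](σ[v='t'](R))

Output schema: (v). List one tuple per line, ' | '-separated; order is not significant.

Stepwise |·|:
  R → 6
  σ[v='t'](R) → 1
  π[v](σ[v='t'](R)) → 1

== RESULT ==
v
t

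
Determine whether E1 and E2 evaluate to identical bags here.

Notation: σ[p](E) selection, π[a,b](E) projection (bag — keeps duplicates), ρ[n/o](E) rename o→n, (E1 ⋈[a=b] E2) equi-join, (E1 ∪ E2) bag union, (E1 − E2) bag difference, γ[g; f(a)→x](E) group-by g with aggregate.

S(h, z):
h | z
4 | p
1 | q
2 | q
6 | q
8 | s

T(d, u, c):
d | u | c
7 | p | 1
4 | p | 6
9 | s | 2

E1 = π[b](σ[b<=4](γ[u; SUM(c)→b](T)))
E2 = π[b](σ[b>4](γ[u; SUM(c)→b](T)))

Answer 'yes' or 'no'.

E1 stepwise |·|:
  T → 3
  γ[u; SUM(c)→b](T) → 2
  σ[b<=4](γ[u; SUM(c)→b](T)) → 1
  π[b](σ[b<=4](γ[u; SUM(c)→b](T))) → 1
E2 stepwise |·|:
  T → 3
  γ[u; SUM(c)→b](T) → 2
  σ[b>4](γ[u; SUM(c)→b](T)) → 1
  π[b](σ[b>4](γ[u; SUM(c)→b](T))) → 1

E1 result:
b
2
E2 result:
b
7
Witness: (7,) appears 0× in E1 but 1× in E2.

no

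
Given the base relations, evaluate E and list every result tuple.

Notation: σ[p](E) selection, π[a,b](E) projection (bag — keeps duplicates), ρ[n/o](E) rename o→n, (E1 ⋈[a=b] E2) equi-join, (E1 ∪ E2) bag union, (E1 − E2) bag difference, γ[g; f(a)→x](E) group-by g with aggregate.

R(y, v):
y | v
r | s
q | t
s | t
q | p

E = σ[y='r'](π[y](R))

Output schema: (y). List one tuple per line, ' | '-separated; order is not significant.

Per-node cardinality:
  R → 4
  π[y](R) → 4
  σ[y='r'](π[y](R)) → 1

== RESULT ==
y
r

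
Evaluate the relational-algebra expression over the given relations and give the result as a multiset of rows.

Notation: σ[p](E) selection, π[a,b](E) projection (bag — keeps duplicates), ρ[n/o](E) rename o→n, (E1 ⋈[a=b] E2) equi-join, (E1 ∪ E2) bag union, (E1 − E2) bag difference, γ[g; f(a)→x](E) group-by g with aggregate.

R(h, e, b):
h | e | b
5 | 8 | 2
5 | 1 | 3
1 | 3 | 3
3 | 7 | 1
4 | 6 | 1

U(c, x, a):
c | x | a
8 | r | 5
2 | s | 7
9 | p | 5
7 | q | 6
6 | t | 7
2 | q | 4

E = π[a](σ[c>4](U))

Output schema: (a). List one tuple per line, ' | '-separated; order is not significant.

Per-node cardinality:
  U → 6
  σ[c>4](U) → 4
  π[a](σ[c>4](U)) → 4

== RESULT ==
a
5
5
6
7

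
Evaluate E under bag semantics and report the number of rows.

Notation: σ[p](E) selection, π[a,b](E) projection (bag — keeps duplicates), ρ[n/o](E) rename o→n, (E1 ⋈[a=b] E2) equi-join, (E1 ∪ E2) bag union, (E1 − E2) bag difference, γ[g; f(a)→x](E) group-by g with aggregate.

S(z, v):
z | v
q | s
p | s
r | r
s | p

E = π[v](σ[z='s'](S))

Subexpression sizes:
  S → 4
  σ[z='s'](S) → 1
  π[v](σ[z='s'](S)) → 1

|E| = 1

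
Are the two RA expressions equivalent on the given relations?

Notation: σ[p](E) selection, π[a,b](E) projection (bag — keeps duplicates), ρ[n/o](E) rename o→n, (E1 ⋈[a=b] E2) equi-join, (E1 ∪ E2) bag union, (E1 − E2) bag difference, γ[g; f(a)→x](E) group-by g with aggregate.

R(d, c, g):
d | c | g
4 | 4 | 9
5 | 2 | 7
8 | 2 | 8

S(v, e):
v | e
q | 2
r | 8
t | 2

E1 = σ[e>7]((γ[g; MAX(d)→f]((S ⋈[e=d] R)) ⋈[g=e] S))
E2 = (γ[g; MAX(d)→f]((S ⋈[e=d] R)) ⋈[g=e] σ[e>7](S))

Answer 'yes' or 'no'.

E1 row counts bottom-up:
  S → 3
  R → 3
  (S ⋈[e=d] R) → 1
  γ[g; MAX(d)→f]((S ⋈[e=d] R)) → 1
  S → 3
  (γ[g; MAX(d)→f]((S ⋈[e=d] R)) ⋈[g=e] S) → 1
  σ[e>7]((γ[g; MAX(d)→f]((S ⋈[e=d] R)) ⋈[g=e] S)) → 1
E2 row counts bottom-up:
  S → 3
  R → 3
  (S ⋈[e=d] R) → 1
  γ[g; MAX(d)→f]((S ⋈[e=d] R)) → 1
  S → 3
  σ[e>7](S) → 1
  (γ[g; MAX(d)→f]((S ⋈[e=d] R)) ⋈[g=e] σ[e>7](S)) → 1

E1 and E2 produce the same multiset:
g | f | v | e
8 | 8 | r | 8

yes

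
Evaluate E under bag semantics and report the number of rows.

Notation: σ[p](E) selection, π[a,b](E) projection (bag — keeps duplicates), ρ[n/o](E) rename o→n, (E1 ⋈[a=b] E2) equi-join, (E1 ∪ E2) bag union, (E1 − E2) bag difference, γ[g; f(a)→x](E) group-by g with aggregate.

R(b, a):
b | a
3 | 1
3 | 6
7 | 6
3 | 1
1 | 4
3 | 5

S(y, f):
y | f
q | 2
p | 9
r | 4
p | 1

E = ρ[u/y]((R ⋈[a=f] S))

Subexpression sizes:
  R → 6
  S → 4
  (R ⋈[a=f] S) → 3
  ρ[u/y]((R ⋈[a=f] S)) → 3

|E| = 3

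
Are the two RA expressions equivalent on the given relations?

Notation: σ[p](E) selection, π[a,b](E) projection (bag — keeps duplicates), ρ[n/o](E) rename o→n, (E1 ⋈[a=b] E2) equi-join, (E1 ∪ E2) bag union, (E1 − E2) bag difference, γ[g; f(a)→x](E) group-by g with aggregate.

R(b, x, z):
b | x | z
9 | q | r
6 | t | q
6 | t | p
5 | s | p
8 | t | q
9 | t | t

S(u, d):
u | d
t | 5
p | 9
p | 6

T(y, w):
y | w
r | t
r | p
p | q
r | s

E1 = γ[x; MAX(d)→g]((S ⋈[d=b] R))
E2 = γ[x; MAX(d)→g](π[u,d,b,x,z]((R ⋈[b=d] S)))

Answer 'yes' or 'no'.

E1 subexpression sizes:
  S → 3
  R → 6
  (S ⋈[d=b] R) → 5
  γ[x; MAX(d)→g]((S ⋈[d=b] R)) → 3
E2 subexpression sizes:
  R → 6
  S → 3
  (R ⋈[b=d] S) → 5
  π[u,d,b,x,z]((R ⋈[b=d] S)) → 5
  γ[x; MAX(d)→g](π[u,d,b,x,z]((R ⋈[b=d] S))) → 3

E1 and E2 produce the same multiset:
x | g
q | 9
s | 5
t | 9

yes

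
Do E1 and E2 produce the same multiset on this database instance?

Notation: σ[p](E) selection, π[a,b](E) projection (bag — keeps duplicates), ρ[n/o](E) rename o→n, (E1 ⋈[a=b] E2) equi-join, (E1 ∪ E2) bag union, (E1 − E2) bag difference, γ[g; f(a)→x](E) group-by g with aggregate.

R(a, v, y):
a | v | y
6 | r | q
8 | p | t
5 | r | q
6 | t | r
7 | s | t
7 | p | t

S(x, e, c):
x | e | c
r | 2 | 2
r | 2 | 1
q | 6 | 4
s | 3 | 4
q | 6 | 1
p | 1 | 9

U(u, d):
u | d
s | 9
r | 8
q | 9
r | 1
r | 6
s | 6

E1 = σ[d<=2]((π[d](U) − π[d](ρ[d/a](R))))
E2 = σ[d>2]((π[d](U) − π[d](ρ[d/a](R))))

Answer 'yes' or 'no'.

E1 subexpression sizes:
  U → 6
  π[d](U) → 6
  R → 6
  ρ[d/a](R) → 6
  π[d](ρ[d/a](R)) → 6
  (π[d](U) − π[d](ρ[d/a](R))) → 3
  σ[d<=2]((π[d](U) − π[d](ρ[d/a](R)))) → 1
E2 subexpression sizes:
  U → 6
  π[d](U) → 6
  R → 6
  ρ[d/a](R) → 6
  π[d](ρ[d/a](R)) → 6
  (π[d](U) − π[d](ρ[d/a](R))) → 3
  σ[d>2]((π[d](U) − π[d](ρ[d/a](R)))) → 2

E1 result:
d
1
E2 result:
d
9
9
Witness: (1,) appears 1× in E1 but 0× in E2.

no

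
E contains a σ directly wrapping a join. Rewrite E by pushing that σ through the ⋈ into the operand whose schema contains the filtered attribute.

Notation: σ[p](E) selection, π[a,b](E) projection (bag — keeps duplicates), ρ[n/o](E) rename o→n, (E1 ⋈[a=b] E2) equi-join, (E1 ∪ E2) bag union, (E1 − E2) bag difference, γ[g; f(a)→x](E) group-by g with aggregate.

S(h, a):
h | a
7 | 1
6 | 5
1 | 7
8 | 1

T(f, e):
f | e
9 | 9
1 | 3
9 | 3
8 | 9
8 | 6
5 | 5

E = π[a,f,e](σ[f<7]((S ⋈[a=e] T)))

σ filters on f, owned by the right side.
E' = π[a,f,e]((S ⋈[a=e] σ[f<7](T)))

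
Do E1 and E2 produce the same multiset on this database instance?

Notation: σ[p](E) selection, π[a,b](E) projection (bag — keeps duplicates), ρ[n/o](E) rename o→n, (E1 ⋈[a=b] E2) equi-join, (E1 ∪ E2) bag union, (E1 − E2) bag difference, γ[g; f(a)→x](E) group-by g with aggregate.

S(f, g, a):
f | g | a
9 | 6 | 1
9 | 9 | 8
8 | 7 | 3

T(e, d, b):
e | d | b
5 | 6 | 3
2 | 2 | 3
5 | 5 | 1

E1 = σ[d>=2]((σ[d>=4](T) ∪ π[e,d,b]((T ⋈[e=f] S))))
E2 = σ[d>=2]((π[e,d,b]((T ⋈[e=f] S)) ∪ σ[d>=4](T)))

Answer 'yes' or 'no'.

E1 row counts bottom-up:
  T → 3
  σ[d>=4](T) → 2
  T → 3
  S → 3
  (T ⋈[e=f] S) → 0
  π[e,d,b]((T ⋈[e=f] S)) → 0
  (σ[d>=4](T) ∪ π[e,d,b]((T ⋈[e=f] S))) → 2
  σ[d>=2]((σ[d>=4](T) ∪ π[e,d,b]((T ⋈[e=f] S)))) → 2
E2 row counts bottom-up:
  T → 3
  S → 3
  (T ⋈[e=f] S) → 0
  π[e,d,b]((T ⋈[e=f] S)) → 0
  T → 3
  σ[d>=4](T) → 2
  (π[e,d,b]((T ⋈[e=f] S)) ∪ σ[d>=4](T)) → 2
  σ[d>=2]((π[e,d,b]((T ⋈[e=f] S)) ∪ σ[d>=4](T))) → 2

E1 and E2 produce the same multiset:
e | d | b
5 | 5 | 1
5 | 6 | 3

yes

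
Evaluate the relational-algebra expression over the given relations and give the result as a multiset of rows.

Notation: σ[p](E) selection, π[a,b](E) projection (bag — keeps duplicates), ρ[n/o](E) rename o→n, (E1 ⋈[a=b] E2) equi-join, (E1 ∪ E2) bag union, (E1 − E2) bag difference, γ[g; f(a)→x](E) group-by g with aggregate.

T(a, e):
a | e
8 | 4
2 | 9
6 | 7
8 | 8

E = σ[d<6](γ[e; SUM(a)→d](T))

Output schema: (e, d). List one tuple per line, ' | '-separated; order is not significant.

Per-node cardinality:
  T → 4
  γ[e; SUM(a)→d](T) → 4
  σ[d<6](γ[e; SUM(a)→d](T)) → 1

== RESULT ==
e | d
9 | 2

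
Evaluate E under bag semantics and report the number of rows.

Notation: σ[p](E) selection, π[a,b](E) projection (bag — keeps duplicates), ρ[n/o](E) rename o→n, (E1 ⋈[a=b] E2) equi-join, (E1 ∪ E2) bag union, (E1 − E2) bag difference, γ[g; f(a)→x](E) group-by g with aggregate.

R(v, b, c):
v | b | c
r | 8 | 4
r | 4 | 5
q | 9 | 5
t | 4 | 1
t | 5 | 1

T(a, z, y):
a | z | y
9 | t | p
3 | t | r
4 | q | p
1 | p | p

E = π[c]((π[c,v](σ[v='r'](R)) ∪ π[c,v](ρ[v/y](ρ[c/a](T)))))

Row counts bottom-up:
  R → 5
  σ[v='r'](R) → 2
  π[c,v](σ[v='r'](R)) → 2
  T → 4
  ρ[c/a](T) → 4
  ρ[v/y](ρ[c/a](T)) → 4
  π[c,v](ρ[v/y](ρ[c/a](T))) → 4
  (π[c,v](σ[v='r'](R)) ∪ π[c,v](ρ[v/y](ρ[c/a](T)))) → 6
  π[c]((π[c,v](σ[v='r'](R)) ∪ π[c,v](ρ[v/y](ρ[c/a](T))))) → 6

|E| = 6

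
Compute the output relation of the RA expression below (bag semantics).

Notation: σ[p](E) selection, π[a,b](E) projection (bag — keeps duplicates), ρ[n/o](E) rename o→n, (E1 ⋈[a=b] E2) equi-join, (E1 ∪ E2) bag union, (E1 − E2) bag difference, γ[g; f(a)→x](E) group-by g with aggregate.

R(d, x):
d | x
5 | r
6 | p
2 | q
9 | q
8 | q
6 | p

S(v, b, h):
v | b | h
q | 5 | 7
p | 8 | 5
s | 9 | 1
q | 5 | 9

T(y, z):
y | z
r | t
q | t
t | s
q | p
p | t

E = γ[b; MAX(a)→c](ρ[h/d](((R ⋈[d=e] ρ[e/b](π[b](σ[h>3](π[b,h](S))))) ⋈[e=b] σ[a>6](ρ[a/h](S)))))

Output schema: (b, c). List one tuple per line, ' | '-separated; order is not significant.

Row counts bottom-up:
  R → 6
  S → 4
  π[b,h](S) → 4
  σ[h>3](π[b,h](S)) → 3
  π[b](σ[h>3](π[b,h](S))) → 3
  ρ[e/b](π[b](σ[h>3](π[b,h](S)))) → 3
  (R ⋈[d=e] ρ[e/b](π[b](σ[h>3](π[b,h](S))))) → 3
  S → 4
  ρ[a/h](S) → 4
  σ[a>6](ρ[a/h](S)) → 2
  ((R ⋈[d=e] ρ[e/b](π[b](σ[h>3](π[b,h](S))))) ⋈[e=b] σ[a>6](ρ[a/h](S))) → 4
  ρ[h/d](((R ⋈[d=e] ρ[e/b](π[b](σ[h>3](π[b,h](S))))) ⋈[e=b] σ[a>6](ρ[a/h](S)))) → 4
  γ[b; MAX(a)→c](ρ[h/d](((R ⋈[d=e] ρ[e/b](π[b](σ[h>3](π[b,h](S))))) ⋈[e=b] σ[a>6](ρ[a/h](S))))) → 1

== RESULT ==
b | c
5 | 9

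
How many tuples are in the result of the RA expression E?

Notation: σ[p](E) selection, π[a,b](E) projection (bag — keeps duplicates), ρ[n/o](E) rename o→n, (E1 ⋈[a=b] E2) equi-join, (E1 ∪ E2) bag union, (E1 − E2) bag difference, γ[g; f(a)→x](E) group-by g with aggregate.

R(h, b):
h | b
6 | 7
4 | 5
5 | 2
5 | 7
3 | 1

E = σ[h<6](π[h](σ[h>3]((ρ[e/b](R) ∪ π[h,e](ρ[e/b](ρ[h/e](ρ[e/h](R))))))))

Stepwise |·|:
  R → 5
  ρ[e/b](R) → 5
  R → 5
  ρ[e/h](R) → 5
  ρ[h/e](ρ[e/h](R)) → 5
  ρ[e/b](ρ[h/e](ρ[e/h](R))) → 5
  π[h,e](ρ[e/b](ρ[h/e](ρ[e/h](R)))) → 5
  (ρ[e/b](R) ∪ π[h,e](ρ[e/b](ρ[h/e](ρ[e/h](R))))) → 10
  σ[h>3]((ρ[e/b](R) ∪ π[h,e](ρ[e/b](ρ[h/e](ρ[e/h](R)))))) → 8
  π[h](σ[h>3]((ρ[e/b](R) ∪ π[h,e](ρ[e/b](ρ[h/e](ρ[e/h](R))))))) → 8
  σ[h<6](π[h](σ[h>3]((ρ[e/b](R) ∪ π[h,e](ρ[e/b](ρ[h/e](ρ[e/h](R)))))))) → 6

|E| = 6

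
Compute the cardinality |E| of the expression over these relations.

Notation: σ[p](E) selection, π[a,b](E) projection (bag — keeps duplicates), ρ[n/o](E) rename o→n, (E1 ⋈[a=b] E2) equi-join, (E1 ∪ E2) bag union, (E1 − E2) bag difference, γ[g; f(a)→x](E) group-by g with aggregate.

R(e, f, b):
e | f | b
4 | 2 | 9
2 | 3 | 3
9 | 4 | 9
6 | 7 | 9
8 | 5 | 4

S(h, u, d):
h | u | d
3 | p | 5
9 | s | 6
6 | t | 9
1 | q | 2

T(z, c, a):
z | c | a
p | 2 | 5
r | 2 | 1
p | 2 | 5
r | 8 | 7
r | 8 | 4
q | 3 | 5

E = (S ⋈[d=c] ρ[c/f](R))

Stepwise |·|:
  S → 4
  R → 5
  ρ[c/f](R) → 5
  (S ⋈[d=c] ρ[c/f](R)) → 2

|E| = 2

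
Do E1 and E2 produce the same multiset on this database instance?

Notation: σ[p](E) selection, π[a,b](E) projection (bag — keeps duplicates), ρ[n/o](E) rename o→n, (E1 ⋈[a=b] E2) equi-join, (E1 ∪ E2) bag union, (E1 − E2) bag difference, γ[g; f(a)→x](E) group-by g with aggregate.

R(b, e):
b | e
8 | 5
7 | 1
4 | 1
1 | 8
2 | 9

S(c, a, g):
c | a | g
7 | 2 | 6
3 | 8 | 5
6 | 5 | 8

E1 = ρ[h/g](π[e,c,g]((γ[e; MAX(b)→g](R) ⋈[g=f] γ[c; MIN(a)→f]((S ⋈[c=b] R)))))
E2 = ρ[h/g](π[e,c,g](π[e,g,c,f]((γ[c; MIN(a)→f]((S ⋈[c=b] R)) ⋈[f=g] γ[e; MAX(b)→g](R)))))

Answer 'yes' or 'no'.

E1 per-node cardinality:
  R → 5
  γ[e; MAX(b)→g](R) → 4
  S → 3
  R → 5
  (S ⋈[c=b] R) → 1
  γ[c; MIN(a)→f]((S ⋈[c=b] R)) → 1
  (γ[e; MAX(b)→g](R) ⋈[g=f] γ[c; MIN(a)→f]((S ⋈[c=b] R))) → 1
  π[e,c,g]((γ[e; MAX(b)→g](R) ⋈[g=f] γ[c; MIN(a)→f]((S ⋈[c=b] R)))) → 1
  ρ[h/g](π[e,c,g]((γ[e; MAX(b)→g](R) ⋈[g=f] γ[c; MIN(a)→f]((S ⋈[c=b] R))))) → 1
E2 per-node cardinality:
  S → 3
  R → 5
  (S ⋈[c=b] R) → 1
  γ[c; MIN(a)→f]((S ⋈[c=b] R)) → 1
  R → 5
  γ[e; MAX(b)→g](R) → 4
  (γ[c; MIN(a)→f]((S ⋈[c=b] R)) ⋈[f=g] γ[e; MAX(b)→g](R)) → 1
  π[e,g,c,f]((γ[c; MIN(a)→f]((S ⋈[c=b] R)) ⋈[f=g] γ[e; MAX(b)→g](R))) → 1
  π[e,c,g](π[e,g,c,f]((γ[c; MIN(a)→f]((S ⋈[c=b] R)) ⋈[f=g] γ[e; MAX(b)→g](R)))) → 1
  ρ[h/g](π[e,c,g](π[e,g,c,f]((γ[c; MIN(a)→f]((S ⋈[c=b] R)) ⋈[f=g] γ[e; MAX(b)→g](R))))) → 1

E1 and E2 produce the same multiset:
e | c | h
9 | 7 | 2

yes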